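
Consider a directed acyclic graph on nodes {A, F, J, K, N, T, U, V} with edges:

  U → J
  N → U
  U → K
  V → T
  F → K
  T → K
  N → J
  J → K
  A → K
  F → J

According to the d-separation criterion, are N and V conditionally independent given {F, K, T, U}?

There are 6 undirected paths between N and V; checking each against the conditioning set {F, K, T, U}:
  1. N → U → K ← T ← V — U:chain[blocks]; K:collider[open]; T:chain[blocks] ⇒ blocked
  2. N → U → J ← F → K ← T ← V — U:chain[blocks]; J:collider[open]; F:fork[blocks]; K:collider[open]; T:chain[blocks] ⇒ blocked
  3. N → U → J → K ← T ← V — U:chain[blocks]; J:chain[open]; K:collider[open]; T:chain[blocks] ⇒ blocked
  4. N → J ← F → K ← T ← V — J:collider[open]; F:fork[blocks]; K:collider[open]; T:chain[blocks] ⇒ blocked
  5. N → J → K ← T ← V — J:chain[open]; K:collider[open]; T:chain[blocks] ⇒ blocked
  6. N → J ← U → K ← T ← V — J:collider[open]; U:fork[blocks]; K:collider[open]; T:chain[blocks] ⇒ blocked
Every path is blocked, so N and V are d-separated given {F, K, T, U}.

Yes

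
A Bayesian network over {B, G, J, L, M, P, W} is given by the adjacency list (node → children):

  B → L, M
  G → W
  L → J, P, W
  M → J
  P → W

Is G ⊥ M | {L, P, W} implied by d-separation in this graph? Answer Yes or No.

There are 4 undirected paths between G and M; checking each against the conditioning set {L, P, W}:
Path 1: G → W ← P ← L → J ← M
  P is a chain here and P is conditioned on, so the path is blocked at P.
Path 2: G → W ← P ← L ← B → M
  P is a chain here and P is conditioned on, so the path is blocked at P.
Path 3: G → W ← L → J ← M
  L is a fork here and L is conditioned on, so the path is blocked at L.
Path 4: G → W ← L ← B → M
  L is a chain here and L is conditioned on, so the path is blocked at L.
Since every path is blocked, d-separation holds.

Yes — G and M are d-separated given {L, P, W}.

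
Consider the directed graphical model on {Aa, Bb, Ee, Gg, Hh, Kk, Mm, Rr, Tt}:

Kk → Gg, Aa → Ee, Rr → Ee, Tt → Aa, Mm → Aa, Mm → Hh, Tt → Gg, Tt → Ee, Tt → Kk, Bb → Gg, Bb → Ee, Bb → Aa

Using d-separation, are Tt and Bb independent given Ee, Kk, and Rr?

No

6 paths connect Tt and Bb; each must be blocked for d-separation to hold:
Path 1: Tt → Aa → Ee ← Bb
  Aa is a chain and Aa is not conditioned on; Ee is a collider and Ee is conditioned on, which opens it — no node blocks this path, so it is active.
Path 2: Tt → Aa ← Bb
  Aa is a collider and its descendant Ee is conditioned on, which opens it — no node blocks this path, so it is active.
Path 3: Tt → Gg ← Bb
  Gg is a collider here and neither Gg nor any of its descendants is conditioned on, so the collider stays closed — the path is blocked at Gg.
Path 4: Tt → Ee ← Aa ← Bb
  Ee is a collider and Ee is conditioned on, which opens it; Aa is a chain and Aa is not conditioned on — no node blocks this path, so it is active.
Path 5: Tt → Ee ← Bb
  Ee is a collider and Ee is conditioned on, which opens it — no node blocks this path, so it is active.
Path 6: Tt → Kk → Gg ← Bb
  Kk is a chain here and Kk is conditioned on, so the path is blocked at Kk.
At least one path is unblocked, so d-separation fails.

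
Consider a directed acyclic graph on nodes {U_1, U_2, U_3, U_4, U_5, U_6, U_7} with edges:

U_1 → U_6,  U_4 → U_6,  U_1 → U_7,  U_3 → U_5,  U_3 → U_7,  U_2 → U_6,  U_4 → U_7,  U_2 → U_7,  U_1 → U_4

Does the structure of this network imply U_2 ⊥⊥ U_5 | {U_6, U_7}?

We examine all 5 paths between U_2 and U_5:
Path 1: U_2 → U_7 ← U_3 → U_5
  U_7 is a collider and U_7 is conditioned on, which opens it; U_3 is a fork and U_3 is not conditioned on — no node blocks this path, so it is active.
Path 2: U_2 → U_6 ← U_1 → U_4 → U_7 ← U_3 → U_5
  U_6 is a collider and U_6 is conditioned on, which opens it; U_1 is a fork and U_1 is not conditioned on; U_4 is a chain and U_4 is not conditioned on; U_7 is a collider and U_7 is conditioned on, which opens it; U_3 is a fork and U_3 is not conditioned on — no node blocks this path, so it is active.
Path 3: U_2 → U_6 ← U_1 → U_7 ← U_3 → U_5
  U_6 is a collider and U_6 is conditioned on, which opens it; U_1 is a fork and U_1 is not conditioned on; U_7 is a collider and U_7 is conditioned on, which opens it; U_3 is a fork and U_3 is not conditioned on — no node blocks this path, so it is active.
Path 4: U_2 → U_6 ← U_4 ← U_1 → U_7 ← U_3 → U_5
  U_6 is a collider and U_6 is conditioned on, which opens it; U_4 is a chain and U_4 is not conditioned on; U_1 is a fork and U_1 is not conditioned on; U_7 is a collider and U_7 is conditioned on, which opens it; U_3 is a fork and U_3 is not conditioned on — no node blocks this path, so it is active.
Path 5: U_2 → U_6 ← U_4 → U_7 ← U_3 → U_5
  U_6 is a collider and U_6 is conditioned on, which opens it; U_4 is a fork and U_4 is not conditioned on; U_7 is a collider and U_7 is conditioned on, which opens it; U_3 is a fork and U_3 is not conditioned on — no node blocks this path, so it is active.
Because an active path exists, U_2 and U_5 are not d-separated.

No — U_2 and U_5 are not d-separated given {U_6, U_7}.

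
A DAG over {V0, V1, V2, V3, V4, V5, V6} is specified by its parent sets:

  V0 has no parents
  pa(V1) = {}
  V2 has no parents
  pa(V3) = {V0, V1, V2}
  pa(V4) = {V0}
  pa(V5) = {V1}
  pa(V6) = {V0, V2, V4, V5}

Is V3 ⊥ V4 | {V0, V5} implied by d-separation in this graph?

There are 6 undirected paths between V3 and V4; checking each against the conditioning set {V0, V5}:
Path 1: V3 ← V0 → V6 ← V4
  V0 is a fork here and V0 is conditioned on, so the path is blocked at V0.
Path 2: V3 ← V0 → V4
  V0 is a fork here and V0 is conditioned on, so the path is blocked at V0.
Path 3: V3 ← V1 → V5 → V6 ← V0 → V4
  V5 is a chain here and V5 is conditioned on, so the path is blocked at V5.
Path 4: V3 ← V1 → V5 → V6 ← V4
  V5 is a chain here and V5 is conditioned on, so the path is blocked at V5.
Path 5: V3 ← V2 → V6 ← V0 → V4
  V6 is a collider here and neither V6 nor any of its descendants is conditioned on, so the collider stays closed — the path is blocked at V6.
Path 6: V3 ← V2 → V6 ← V4
  V6 is a collider here and neither V6 nor any of its descendants is conditioned on, so the collider stays closed — the path is blocked at V6.
All paths are blocked; V3 ⊥ V4 | {V0, V5} holds.

Yes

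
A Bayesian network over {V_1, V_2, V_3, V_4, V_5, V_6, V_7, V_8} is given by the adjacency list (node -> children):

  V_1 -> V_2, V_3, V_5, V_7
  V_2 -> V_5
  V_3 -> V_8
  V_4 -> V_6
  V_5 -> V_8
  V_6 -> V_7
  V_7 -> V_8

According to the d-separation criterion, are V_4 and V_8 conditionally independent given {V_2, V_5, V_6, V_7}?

There are 4 undirected paths between V_4 and V_8; checking each against the conditioning set {V_2, V_5, V_6, V_7}:
Path 1: V_4 → V_6 → V_7 ← V_1 → V_2 → V_5 → V_8
  V_6 is a chain here and V_6 is conditioned on, so the path is blocked at V_6.
Path 2: V_4 → V_6 → V_7 ← V_1 → V_3 → V_8
  V_6 is a chain here and V_6 is conditioned on, so the path is blocked at V_6.
Path 3: V_4 → V_6 → V_7 ← V_1 → V_5 → V_8
  V_6 is a chain here and V_6 is conditioned on, so the path is blocked at V_6.
Path 4: V_4 → V_6 → V_7 → V_8
  V_6 is a chain here and V_6 is conditioned on, so the path is blocked at V_6.
Since every path is blocked, d-separation holds.

Yes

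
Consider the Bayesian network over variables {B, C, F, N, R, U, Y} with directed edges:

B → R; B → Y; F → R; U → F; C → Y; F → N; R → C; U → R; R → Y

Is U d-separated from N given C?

2 paths connect U and N; each must be blocked for d-separation to hold:
  1. U → R ← F → N — R:collider[open]; F:fork[open] ⇒ active
  2. U → F → N — F:chain[open] ⇒ active
Because an active path exists, U and N are not d-separated.

No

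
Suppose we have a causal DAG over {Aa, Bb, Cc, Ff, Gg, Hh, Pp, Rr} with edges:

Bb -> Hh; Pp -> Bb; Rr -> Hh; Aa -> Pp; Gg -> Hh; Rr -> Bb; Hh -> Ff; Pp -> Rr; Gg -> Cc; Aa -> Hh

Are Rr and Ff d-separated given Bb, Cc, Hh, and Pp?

5 paths connect Rr and Ff; each must be blocked for d-separation to hold:
Path 1: Rr → Hh → Ff
  Hh is a chain here and Hh is conditioned on, so the path is blocked at Hh.
Path 2: Rr ← Pp ← Aa → Hh → Ff
  Pp is a chain here and Pp is conditioned on, so the path is blocked at Pp.
Path 3: Rr ← Pp → Bb → Hh → Ff
  Pp is a fork here and Pp is conditioned on, so the path is blocked at Pp.
Path 4: Rr → Bb → Hh → Ff
  Bb is a chain here and Bb is conditioned on, so the path is blocked at Bb.
Path 5: Rr → Bb ← Pp ← Aa → Hh → Ff
  Pp is a chain here and Pp is conditioned on, so the path is blocked at Pp.
Since every path is blocked, d-separation holds.

Yes — Rr and Ff are d-separated given {Bb, Cc, Hh, Pp}.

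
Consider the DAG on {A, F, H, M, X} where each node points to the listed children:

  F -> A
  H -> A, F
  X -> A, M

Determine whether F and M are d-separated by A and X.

There are 2 undirected paths between F and M; checking each against the conditioning set {A, X}:
Path 1: F ← H → A ← X → M
  X is a fork here and X is conditioned on, so the path is blocked at X.
Path 2: F → A ← X → M
  X is a fork here and X is conditioned on, so the path is blocked at X.
All paths are blocked; F ⊥ M | {A, X} holds.

Yes — F and M are d-separated given {A, X}.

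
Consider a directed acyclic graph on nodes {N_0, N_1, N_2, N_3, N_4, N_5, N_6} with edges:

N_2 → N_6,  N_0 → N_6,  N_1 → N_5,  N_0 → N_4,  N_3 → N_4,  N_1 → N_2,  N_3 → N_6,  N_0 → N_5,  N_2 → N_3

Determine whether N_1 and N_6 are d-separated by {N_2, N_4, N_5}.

No — N_1 and N_6 are not d-separated given {N_2, N_4, N_5}.

We examine all 6 paths between N_1 and N_6:
Path 1: N_1 → N_5 ← N_0 → N_4 ← N_3 → N_6
  N_5 is a collider and N_5 is conditioned on, which opens it; N_0 is a fork and N_0 is not conditioned on; N_4 is a collider and N_4 is conditioned on, which opens it; N_3 is a fork and N_3 is not conditioned on — no node blocks this path, so it is active.
Path 2: N_1 → N_5 ← N_0 → N_4 ← N_3 ← N_2 → N_6
  N_2 is a fork here and N_2 is conditioned on, so the path is blocked at N_2.
Path 3: N_1 → N_5 ← N_0 → N_6
  N_5 is a collider and N_5 is conditioned on, which opens it; N_0 is a fork and N_0 is not conditioned on — no node blocks this path, so it is active.
Path 4: N_1 → N_2 → N_3 → N_4 ← N_0 → N_6
  N_2 is a chain here and N_2 is conditioned on, so the path is blocked at N_2.
Path 5: N_1 → N_2 → N_3 → N_6
  N_2 is a chain here and N_2 is conditioned on, so the path is blocked at N_2.
Path 6: N_1 → N_2 → N_6
  N_2 is a chain here and N_2 is conditioned on, so the path is blocked at N_2.
At least one path is unblocked, so d-separation fails.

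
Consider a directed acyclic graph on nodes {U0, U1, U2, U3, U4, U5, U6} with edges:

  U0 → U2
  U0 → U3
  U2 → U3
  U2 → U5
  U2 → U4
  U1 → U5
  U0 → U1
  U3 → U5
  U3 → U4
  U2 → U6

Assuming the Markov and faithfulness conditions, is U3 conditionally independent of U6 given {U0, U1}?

No

There are 6 undirected paths between U3 and U6; checking each against the conditioning set {U0, U1}:
  1. U3 ← U0 → U1 → U5 ← U2 → U6 — U0:fork[blocks]; U1:chain[blocks]; U5:collider[blocks]; U2:fork[open] ⇒ blocked
  2. U3 ← U0 → U2 → U6 — U0:fork[blocks]; U2:chain[open] ⇒ blocked
  3. U3 → U5 ← U1 ← U0 → U2 → U6 — U5:collider[blocks]; U1:chain[blocks]; U0:fork[blocks]; U2:chain[open] ⇒ blocked
  4. U3 → U5 ← U2 → U6 — U5:collider[blocks]; U2:fork[open] ⇒ blocked
  5. U3 ← U2 → U6 — U2:fork[open] ⇒ active
  6. U3 → U4 ← U2 → U6 — U4:collider[blocks]; U2:fork[open] ⇒ blocked
Because an active path exists, U3 and U6 are not d-separated.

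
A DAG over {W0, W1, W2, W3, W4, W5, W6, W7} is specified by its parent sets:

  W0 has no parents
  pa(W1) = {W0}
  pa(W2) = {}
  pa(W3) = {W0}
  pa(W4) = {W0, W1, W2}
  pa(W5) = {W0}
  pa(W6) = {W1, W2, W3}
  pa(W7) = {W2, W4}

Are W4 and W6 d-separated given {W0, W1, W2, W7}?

Yes

We examine all 6 paths between W4 and W6:
Path 1: W4 → W7 ← W2 → W6
  W2 is a fork here and W2 is conditioned on, so the path is blocked at W2.
Path 2: W4 ← W0 → W3 → W6
  W0 is a fork here and W0 is conditioned on, so the path is blocked at W0.
Path 3: W4 ← W0 → W1 → W6
  W0 is a fork here and W0 is conditioned on, so the path is blocked at W0.
Path 4: W4 ← W1 ← W0 → W3 → W6
  W1 is a chain here and W1 is conditioned on, so the path is blocked at W1.
Path 5: W4 ← W1 → W6
  W1 is a fork here and W1 is conditioned on, so the path is blocked at W1.
Path 6: W4 ← W2 → W6
  W2 is a fork here and W2 is conditioned on, so the path is blocked at W2.
Since every path is blocked, d-separation holds.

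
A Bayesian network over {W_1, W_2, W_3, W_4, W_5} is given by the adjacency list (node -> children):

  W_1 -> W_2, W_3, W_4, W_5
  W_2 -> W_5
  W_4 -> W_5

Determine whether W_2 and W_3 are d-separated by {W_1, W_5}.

We examine all 3 paths between W_2 and W_3:
  1. W_2 → W_5 ← W_4 ← W_1 → W_3 — W_5:collider[open]; W_4:chain[open]; W_1:fork[blocks] ⇒ blocked
  2. W_2 → W_5 ← W_1 → W_3 — W_5:collider[open]; W_1:fork[blocks] ⇒ blocked
  3. W_2 ← W_1 → W_3 — W_1:fork[blocks] ⇒ blocked
Since every path is blocked, d-separation holds.

Yes — W_2 and W_3 are d-separated given {W_1, W_5}.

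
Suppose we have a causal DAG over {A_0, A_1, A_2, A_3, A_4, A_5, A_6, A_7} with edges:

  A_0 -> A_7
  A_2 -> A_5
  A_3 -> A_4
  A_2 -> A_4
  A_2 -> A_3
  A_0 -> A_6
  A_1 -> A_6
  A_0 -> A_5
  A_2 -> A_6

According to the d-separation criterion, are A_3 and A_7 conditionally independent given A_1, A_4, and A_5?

No

There are 4 undirected paths between A_3 and A_7; checking each against the conditioning set {A_1, A_4, A_5}:
Path 1: A_3 ← A_2 → A_6 ← A_0 → A_7
  A_6 is a collider here and neither A_6 nor any of its descendants is conditioned on, so the collider stays closed — the path is blocked at A_6.
Path 2: A_3 ← A_2 → A_5 ← A_0 → A_7
  A_2 is a fork and A_2 is not conditioned on; A_5 is a collider and A_5 is conditioned on, which opens it; A_0 is a fork and A_0 is not conditioned on — no node blocks this path, so it is active.
Path 3: A_3 → A_4 ← A_2 → A_6 ← A_0 → A_7
  A_6 is a collider here and neither A_6 nor any of its descendants is conditioned on, so the collider stays closed — the path is blocked at A_6.
Path 4: A_3 → A_4 ← A_2 → A_5 ← A_0 → A_7
  A_4 is a collider and A_4 is conditioned on, which opens it; A_2 is a fork and A_2 is not conditioned on; A_5 is a collider and A_5 is conditioned on, which opens it; A_0 is a fork and A_0 is not conditioned on — no node blocks this path, so it is active.
At least one path is unblocked, so d-separation fails.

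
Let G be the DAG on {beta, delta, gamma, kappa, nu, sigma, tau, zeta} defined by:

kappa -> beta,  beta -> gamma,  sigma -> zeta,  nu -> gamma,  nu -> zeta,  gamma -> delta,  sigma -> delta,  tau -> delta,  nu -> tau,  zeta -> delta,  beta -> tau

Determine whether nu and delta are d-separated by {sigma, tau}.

Enumerating the 6 paths from nu to delta and testing each for blocking by {sigma, tau}:
Path 1: nu → zeta → delta
  zeta is a chain and zeta is not conditioned on — no node blocks this path, so it is active.
Path 2: nu → zeta ← sigma → delta
  zeta is a collider here and neither zeta nor any of its descendants is conditioned on, so the collider stays closed — the path is blocked at zeta.
Path 3: nu → tau → delta
  tau is a chain here and tau is conditioned on, so the path is blocked at tau.
Path 4: nu → tau ← beta → gamma → delta
  tau is a collider and tau is conditioned on, which opens it; beta is a fork and beta is not conditioned on; gamma is a chain and gamma is not conditioned on — no node blocks this path, so it is active.
Path 5: nu → gamma → delta
  gamma is a chain and gamma is not conditioned on — no node blocks this path, so it is active.
Path 6: nu → gamma ← beta → tau → delta
  gamma is a collider here and neither gamma nor any of its descendants is conditioned on, so the collider stays closed — the path is blocked at gamma.
Because an active path exists, nu and delta are not d-separated.

No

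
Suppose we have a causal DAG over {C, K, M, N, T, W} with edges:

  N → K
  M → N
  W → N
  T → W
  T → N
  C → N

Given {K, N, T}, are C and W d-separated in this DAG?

There are 2 undirected paths between C and W; checking each against the conditioning set {K, N, T}:
Path 1: C → N ← T → W
  T is a fork here and T is conditioned on, so the path is blocked at T.
Path 2: C → N ← W
  N is a collider and N is conditioned on, which opens it — no node blocks this path, so it is active.
Since the path C → N ← W is active, C and W are not d-separated given {K, N, T}.

No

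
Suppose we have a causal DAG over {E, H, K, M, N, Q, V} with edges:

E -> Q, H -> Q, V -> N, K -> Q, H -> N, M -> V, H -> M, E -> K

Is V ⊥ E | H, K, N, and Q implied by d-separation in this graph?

There are 4 undirected paths between V and E; checking each against the conditioning set {H, K, N, Q}:
  1. V ← M ← H → Q ← K ← E — M:chain[open]; H:fork[blocks]; Q:collider[open]; K:chain[blocks] ⇒ blocked
  2. V ← M ← H → Q ← E — M:chain[open]; H:fork[blocks]; Q:collider[open] ⇒ blocked
  3. V → N ← H → Q ← K ← E — N:collider[open]; H:fork[blocks]; Q:collider[open]; K:chain[blocks] ⇒ blocked
  4. V → N ← H → Q ← E — N:collider[open]; H:fork[blocks]; Q:collider[open] ⇒ blocked
All paths are blocked; V ⊥ E | {H, K, N, Q} holds.

Yes — V and E are d-separated given {H, K, N, Q}.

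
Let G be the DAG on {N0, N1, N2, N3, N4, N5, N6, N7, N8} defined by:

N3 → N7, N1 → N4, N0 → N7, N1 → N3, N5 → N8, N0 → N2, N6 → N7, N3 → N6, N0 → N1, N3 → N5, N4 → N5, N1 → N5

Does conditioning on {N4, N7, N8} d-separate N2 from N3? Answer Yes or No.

No — N2 and N3 are not d-separated given {N4, N7, N8}.

5 paths connect N2 and N3; each must be blocked for d-separation to hold:
Path 1: N2 ← N0 → N1 → N3
  N0 is a fork and N0 is not conditioned on; N1 is a chain and N1 is not conditioned on — no node blocks this path, so it is active.
Path 2: N2 ← N0 → N1 → N4 → N5 ← N3
  N4 is a chain here and N4 is conditioned on, so the path is blocked at N4.
Path 3: N2 ← N0 → N1 → N5 ← N3
  N0 is a fork and N0 is not conditioned on; N1 is a chain and N1 is not conditioned on; N5 is a collider and its descendant N8 is conditioned on, which opens it — no node blocks this path, so it is active.
Path 4: N2 ← N0 → N7 ← N6 ← N3
  N0 is a fork and N0 is not conditioned on; N7 is a collider and N7 is conditioned on, which opens it; N6 is a chain and N6 is not conditioned on — no node blocks this path, so it is active.
Path 5: N2 ← N0 → N7 ← N3
  N0 is a fork and N0 is not conditioned on; N7 is a collider and N7 is conditioned on, which opens it — no node blocks this path, so it is active.
At least one path is unblocked, so d-separation fails.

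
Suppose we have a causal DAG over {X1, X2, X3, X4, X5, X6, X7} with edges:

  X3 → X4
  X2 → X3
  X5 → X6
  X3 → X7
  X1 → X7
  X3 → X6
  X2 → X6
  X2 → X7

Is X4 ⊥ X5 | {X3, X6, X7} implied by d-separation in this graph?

There are 3 undirected paths between X4 and X5; checking each against the conditioning set {X3, X6, X7}:
Path 1: X4 ← X3 → X6 ← X5
  X3 is a fork here and X3 is conditioned on, so the path is blocked at X3.
Path 2: X4 ← X3 ← X2 → X6 ← X5
  X3 is a chain here and X3 is conditioned on, so the path is blocked at X3.
Path 3: X4 ← X3 → X7 ← X2 → X6 ← X5
  X3 is a fork here and X3 is conditioned on, so the path is blocked at X3.
Since every path is blocked, d-separation holds.

Yes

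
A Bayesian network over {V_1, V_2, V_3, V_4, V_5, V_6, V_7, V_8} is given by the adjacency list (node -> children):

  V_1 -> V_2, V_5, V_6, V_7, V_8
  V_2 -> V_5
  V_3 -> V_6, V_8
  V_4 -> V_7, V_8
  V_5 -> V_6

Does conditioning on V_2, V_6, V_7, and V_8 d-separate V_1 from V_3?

There are 5 undirected paths between V_1 and V_3; checking each against the conditioning set {V_2, V_6, V_7, V_8}:
Path 1: V_1 → V_7 ← V_4 → V_8 ← V_3
  V_7 is a collider and V_7 is conditioned on, which opens it; V_4 is a fork and V_4 is not conditioned on; V_8 is a collider and V_8 is conditioned on, which opens it — no node blocks this path, so it is active.
Path 2: V_1 → V_2 → V_5 → V_6 ← V_3
  V_2 is a chain here and V_2 is conditioned on, so the path is blocked at V_2.
Path 3: V_1 → V_6 ← V_3
  V_6 is a collider and V_6 is conditioned on, which opens it — no node blocks this path, so it is active.
Path 4: V_1 → V_5 → V_6 ← V_3
  V_5 is a chain and V_5 is not conditioned on; V_6 is a collider and V_6 is conditioned on, which opens it — no node blocks this path, so it is active.
Path 5: V_1 → V_8 ← V_3
  V_8 is a collider and V_8 is conditioned on, which opens it — no node blocks this path, so it is active.
At least one path is unblocked, so d-separation fails.

No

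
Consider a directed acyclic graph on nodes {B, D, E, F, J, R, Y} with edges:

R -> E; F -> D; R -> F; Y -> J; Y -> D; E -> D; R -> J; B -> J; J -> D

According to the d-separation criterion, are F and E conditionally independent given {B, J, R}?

Yes — F and E are d-separated given {B, J, R}.

We examine all 6 paths between F and E:
  1. F ← R → J → D ← E — R:fork[blocks]; J:chain[blocks]; D:collider[blocks] ⇒ blocked
  2. F ← R → J ← Y → D ← E — R:fork[blocks]; J:collider[open]; Y:fork[open]; D:collider[blocks] ⇒ blocked
  3. F ← R → E — R:fork[blocks] ⇒ blocked
  4. F → D ← J ← R → E — D:collider[blocks]; J:chain[blocks]; R:fork[blocks] ⇒ blocked
  5. F → D ← Y → J ← R → E — D:collider[blocks]; Y:fork[open]; J:collider[open]; R:fork[blocks] ⇒ blocked
  6. F → D ← E — D:collider[blocks] ⇒ blocked
Every path is blocked, so F and E are d-separated given {B, J, R}.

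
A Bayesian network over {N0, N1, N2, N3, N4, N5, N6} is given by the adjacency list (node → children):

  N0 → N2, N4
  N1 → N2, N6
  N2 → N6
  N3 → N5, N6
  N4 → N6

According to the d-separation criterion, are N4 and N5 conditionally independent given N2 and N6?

3 paths connect N4 and N5; each must be blocked for d-separation to hold:
Path 1: N4 ← N0 → N2 → N6 ← N3 → N5
  N2 is a chain here and N2 is conditioned on, so the path is blocked at N2.
Path 2: N4 ← N0 → N2 ← N1 → N6 ← N3 → N5
  N0 is a fork and N0 is not conditioned on; N2 is a collider and N2 is conditioned on, which opens it; N1 is a fork and N1 is not conditioned on; N6 is a collider and N6 is conditioned on, which opens it; N3 is a fork and N3 is not conditioned on — no node blocks this path, so it is active.
Path 3: N4 → N6 ← N3 → N5
  N6 is a collider and N6 is conditioned on, which opens it; N3 is a fork and N3 is not conditioned on — no node blocks this path, so it is active.
At least one path is unblocked, so d-separation fails.

No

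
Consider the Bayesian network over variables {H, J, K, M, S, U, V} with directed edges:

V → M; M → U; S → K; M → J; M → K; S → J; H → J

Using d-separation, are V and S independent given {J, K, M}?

Enumerating the 2 paths from V to S and testing each for blocking by {J, K, M}:
Path 1: V → M → K ← S
  M is a chain here and M is conditioned on, so the path is blocked at M.
Path 2: V → M → J ← S
  M is a chain here and M is conditioned on, so the path is blocked at M.
Every path is blocked, so V and S are d-separated given {J, K, M}.

Yes — V and S are d-separated given {J, K, M}.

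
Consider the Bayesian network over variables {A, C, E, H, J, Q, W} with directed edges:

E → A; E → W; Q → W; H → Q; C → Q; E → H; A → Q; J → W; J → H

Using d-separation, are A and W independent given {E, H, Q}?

There are 6 undirected paths between A and W; checking each against the conditioning set {E, H, Q}:
Path 1: A ← E → W
  E is a fork here and E is conditioned on, so the path is blocked at E.
Path 2: A ← E → H ← J → W
  E is a fork here and E is conditioned on, so the path is blocked at E.
Path 3: A ← E → H → Q → W
  E is a fork here and E is conditioned on, so the path is blocked at E.
Path 4: A → Q → W
  Q is a chain here and Q is conditioned on, so the path is blocked at Q.
Path 5: A → Q ← H ← E → W
  H is a chain here and H is conditioned on, so the path is blocked at H.
Path 6: A → Q ← H ← J → W
  H is a chain here and H is conditioned on, so the path is blocked at H.
Every path is blocked, so A and W are d-separated given {E, H, Q}.

Yes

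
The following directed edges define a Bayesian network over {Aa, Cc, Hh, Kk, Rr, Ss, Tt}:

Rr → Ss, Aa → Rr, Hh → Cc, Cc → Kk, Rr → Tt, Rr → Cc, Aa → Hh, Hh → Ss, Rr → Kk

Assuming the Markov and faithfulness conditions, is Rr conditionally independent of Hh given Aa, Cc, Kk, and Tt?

No

4 paths connect Rr and Hh; each must be blocked for d-separation to hold:
Path 1: Rr → Kk ← Cc ← Hh
  Cc is a chain here and Cc is conditioned on, so the path is blocked at Cc.
Path 2: Rr → Ss ← Hh
  Ss is a collider here and neither Ss nor any of its descendants is conditioned on, so the collider stays closed — the path is blocked at Ss.
Path 3: Rr → Cc ← Hh
  Cc is a collider and Cc is conditioned on, which opens it — no node blocks this path, so it is active.
Path 4: Rr ← Aa → Hh
  Aa is a fork here and Aa is conditioned on, so the path is blocked at Aa.
Since the path Rr → Cc ← Hh is active, Rr and Hh are not d-separated given {Aa, Cc, Kk, Tt}.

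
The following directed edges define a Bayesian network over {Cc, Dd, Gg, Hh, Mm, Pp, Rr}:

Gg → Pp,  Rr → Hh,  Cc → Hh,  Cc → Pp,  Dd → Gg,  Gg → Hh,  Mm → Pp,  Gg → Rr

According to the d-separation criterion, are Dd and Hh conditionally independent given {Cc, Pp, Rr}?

No — Dd and Hh are not d-separated given {Cc, Pp, Rr}.

There are 3 undirected paths between Dd and Hh; checking each against the conditioning set {Cc, Pp, Rr}:
  1. Dd → Gg → Hh — Gg:chain[open] ⇒ active
  2. Dd → Gg → Rr → Hh — Gg:chain[open]; Rr:chain[blocks] ⇒ blocked
  3. Dd → Gg → Pp ← Cc → Hh — Gg:chain[open]; Pp:collider[open]; Cc:fork[blocks] ⇒ blocked
Because an active path exists, Dd and Hh are not d-separated.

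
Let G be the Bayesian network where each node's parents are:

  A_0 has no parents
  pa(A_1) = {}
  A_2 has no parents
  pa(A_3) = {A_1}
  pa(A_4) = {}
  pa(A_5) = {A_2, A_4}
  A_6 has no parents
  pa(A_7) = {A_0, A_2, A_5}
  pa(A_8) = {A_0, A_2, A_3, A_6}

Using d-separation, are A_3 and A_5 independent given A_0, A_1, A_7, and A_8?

No — A_3 and A_5 are not d-separated given {A_0, A_1, A_7, A_8}.

4 paths connect A_3 and A_5; each must be blocked for d-separation to hold:
Path 1: A_3 → A_8 ← A_0 → A_7 ← A_5
  A_0 is a fork here and A_0 is conditioned on, so the path is blocked at A_0.
Path 2: A_3 → A_8 ← A_0 → A_7 ← A_2 → A_5
  A_0 is a fork here and A_0 is conditioned on, so the path is blocked at A_0.
Path 3: A_3 → A_8 ← A_2 → A_5
  A_8 is a collider and A_8 is conditioned on, which opens it; A_2 is a fork and A_2 is not conditioned on — no node blocks this path, so it is active.
Path 4: A_3 → A_8 ← A_2 → A_7 ← A_5
  A_8 is a collider and A_8 is conditioned on, which opens it; A_2 is a fork and A_2 is not conditioned on; A_7 is a collider and A_7 is conditioned on, which opens it — no node blocks this path, so it is active.
Because an active path exists, A_3 and A_5 are not d-separated.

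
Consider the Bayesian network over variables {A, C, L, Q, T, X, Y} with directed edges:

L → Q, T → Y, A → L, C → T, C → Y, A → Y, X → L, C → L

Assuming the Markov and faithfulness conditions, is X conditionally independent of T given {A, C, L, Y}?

Yes

Enumerating the 4 paths from X to T and testing each for blocking by {A, C, L, Y}:
Path 1: X → L ← C → T
  C is a fork here and C is conditioned on, so the path is blocked at C.
Path 2: X → L ← C → Y ← T
  C is a fork here and C is conditioned on, so the path is blocked at C.
Path 3: X → L ← A → Y ← C → T
  A is a fork here and A is conditioned on, so the path is blocked at A.
Path 4: X → L ← A → Y ← T
  A is a fork here and A is conditioned on, so the path is blocked at A.
Since every path is blocked, d-separation holds.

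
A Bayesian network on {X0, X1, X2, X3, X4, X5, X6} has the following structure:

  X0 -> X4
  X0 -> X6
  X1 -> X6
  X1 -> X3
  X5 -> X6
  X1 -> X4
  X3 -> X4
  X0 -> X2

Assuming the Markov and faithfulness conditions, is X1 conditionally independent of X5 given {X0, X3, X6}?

No

3 paths connect X1 and X5; each must be blocked for d-separation to hold:
Path 1: X1 → X4 ← X0 → X6 ← X5
  X4 is a collider here and neither X4 nor any of its descendants is conditioned on, so the collider stays closed — the path is blocked at X4.
Path 2: X1 → X6 ← X5
  X6 is a collider and X6 is conditioned on, which opens it — no node blocks this path, so it is active.
Path 3: X1 → X3 → X4 ← X0 → X6 ← X5
  X3 is a chain here and X3 is conditioned on, so the path is blocked at X3.
Because an active path exists, X1 and X5 are not d-separated.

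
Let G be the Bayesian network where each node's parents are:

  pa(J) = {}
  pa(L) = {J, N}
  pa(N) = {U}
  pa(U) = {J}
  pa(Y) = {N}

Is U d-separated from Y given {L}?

No

We examine all 2 paths between U and Y:
  1. U → N → Y — N:chain[open] ⇒ active
  2. U ← J → L ← N → Y — J:fork[open]; L:collider[open]; N:fork[open] ⇒ active
Because an active path exists, U and Y are not d-separated.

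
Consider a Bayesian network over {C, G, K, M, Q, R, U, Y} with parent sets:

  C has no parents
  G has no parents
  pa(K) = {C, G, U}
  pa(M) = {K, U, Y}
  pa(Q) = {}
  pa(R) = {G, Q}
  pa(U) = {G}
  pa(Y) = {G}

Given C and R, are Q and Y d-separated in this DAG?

5 paths connect Q and Y; each must be blocked for d-separation to hold:
Path 1: Q → R ← G → Y
  R is a collider and R is conditioned on, which opens it; G is a fork and G is not conditioned on — no node blocks this path, so it is active.
Path 2: Q → R ← G → K ← U → M ← Y
  K is a collider here and neither K nor any of its descendants is conditioned on, so the collider stays closed — the path is blocked at K.
Path 3: Q → R ← G → K → M ← Y
  M is a collider here and neither M nor any of its descendants is conditioned on, so the collider stays closed — the path is blocked at M.
Path 4: Q → R ← G → U → K → M ← Y
  M is a collider here and neither M nor any of its descendants is conditioned on, so the collider stays closed — the path is blocked at M.
Path 5: Q → R ← G → U → M ← Y
  M is a collider here and neither M nor any of its descendants is conditioned on, so the collider stays closed — the path is blocked at M.
At least one path is unblocked, so d-separation fails.

No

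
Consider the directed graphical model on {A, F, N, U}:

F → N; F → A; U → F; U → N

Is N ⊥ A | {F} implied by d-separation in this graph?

Enumerating the 2 paths from N to A and testing each for blocking by {F}:
Path 1: N ← U → F → A
  F is a chain here and F is conditioned on, so the path is blocked at F.
Path 2: N ← F → A
  F is a fork here and F is conditioned on, so the path is blocked at F.
Every path is blocked, so N and A are d-separated given {F}.

Yes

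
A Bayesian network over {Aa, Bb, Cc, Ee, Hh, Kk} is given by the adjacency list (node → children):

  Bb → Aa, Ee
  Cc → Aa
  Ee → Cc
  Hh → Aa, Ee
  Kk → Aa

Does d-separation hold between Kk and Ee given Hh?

Yes — Kk and Ee are d-separated given {Hh}.

Enumerating the 3 paths from Kk to Ee and testing each for blocking by {Hh}:
Path 1: Kk → Aa ← Bb → Ee
  Aa is a collider here and neither Aa nor any of its descendants is conditioned on, so the collider stays closed — the path is blocked at Aa.
Path 2: Kk → Aa ← Hh → Ee
  Aa is a collider here and neither Aa nor any of its descendants is conditioned on, so the collider stays closed — the path is blocked at Aa.
Path 3: Kk → Aa ← Cc ← Ee
  Aa is a collider here and neither Aa nor any of its descendants is conditioned on, so the collider stays closed — the path is blocked at Aa.
Every path is blocked, so Kk and Ee are d-separated given {Hh}.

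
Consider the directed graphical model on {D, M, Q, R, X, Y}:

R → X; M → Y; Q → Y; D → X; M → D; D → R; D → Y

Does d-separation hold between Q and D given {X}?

There are 2 undirected paths between Q and D; checking each against the conditioning set {X}:
Path 1: Q → Y ← M → D
  Y is a collider here and neither Y nor any of its descendants is conditioned on, so the collider stays closed — the path is blocked at Y.
Path 2: Q → Y ← D
  Y is a collider here and neither Y nor any of its descendants is conditioned on, so the collider stays closed — the path is blocked at Y.
Every path is blocked, so Q and D are d-separated given {X}.

Yes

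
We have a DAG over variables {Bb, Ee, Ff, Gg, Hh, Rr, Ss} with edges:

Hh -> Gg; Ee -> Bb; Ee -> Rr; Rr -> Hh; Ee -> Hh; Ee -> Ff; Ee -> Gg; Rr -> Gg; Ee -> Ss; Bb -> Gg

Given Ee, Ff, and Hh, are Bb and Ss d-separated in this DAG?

Yes

6 paths connect Bb and Ss; each must be blocked for d-separation to hold:
Path 1: Bb ← Ee → Ss
  Ee is a fork here and Ee is conditioned on, so the path is blocked at Ee.
Path 2: Bb → Gg ← Hh ← Ee → Ss
  Gg is a collider here and neither Gg nor any of its descendants is conditioned on, so the collider stays closed — the path is blocked at Gg.
Path 3: Bb → Gg ← Hh ← Rr ← Ee → Ss
  Gg is a collider here and neither Gg nor any of its descendants is conditioned on, so the collider stays closed — the path is blocked at Gg.
Path 4: Bb → Gg ← Ee → Ss
  Gg is a collider here and neither Gg nor any of its descendants is conditioned on, so the collider stays closed — the path is blocked at Gg.
Path 5: Bb → Gg ← Rr → Hh ← Ee → Ss
  Gg is a collider here and neither Gg nor any of its descendants is conditioned on, so the collider stays closed — the path is blocked at Gg.
Path 6: Bb → Gg ← Rr ← Ee → Ss
  Gg is a collider here and neither Gg nor any of its descendants is conditioned on, so the collider stays closed — the path is blocked at Gg.
Since every path is blocked, d-separation holds.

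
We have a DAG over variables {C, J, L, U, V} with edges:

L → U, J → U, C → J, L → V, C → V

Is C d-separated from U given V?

2 paths connect C and U; each must be blocked for d-separation to hold:
Path 1: C → J → U
  J is a chain and J is not conditioned on — no node blocks this path, so it is active.
Path 2: C → V ← L → U
  V is a collider and V is conditioned on, which opens it; L is a fork and L is not conditioned on — no node blocks this path, so it is active.
Since the path C → J → U is active, C and U are not d-separated given {V}.

No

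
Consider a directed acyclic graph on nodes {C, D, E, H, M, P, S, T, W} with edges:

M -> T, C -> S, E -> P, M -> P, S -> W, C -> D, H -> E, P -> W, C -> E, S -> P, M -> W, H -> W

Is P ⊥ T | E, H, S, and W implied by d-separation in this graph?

No — P and T are not d-separated given {E, H, S, W}.

Enumerating the 6 paths from P to T and testing each for blocking by {E, H, S, W}:
Path 1: P ← E ← C → S → W ← M → T
  E is a chain here and E is conditioned on, so the path is blocked at E.
Path 2: P ← E ← H → W ← M → T
  E is a chain here and E is conditioned on, so the path is blocked at E.
Path 3: P ← M → T
  M is a fork and M is not conditioned on — no node blocks this path, so it is active.
Path 4: P ← S ← C → E ← H → W ← M → T
  S is a chain here and S is conditioned on, so the path is blocked at S.
Path 5: P ← S → W ← M → T
  S is a fork here and S is conditioned on, so the path is blocked at S.
Path 6: P → W ← M → T
  W is a collider and W is conditioned on, which opens it; M is a fork and M is not conditioned on — no node blocks this path, so it is active.
Since the path P ← M → T is active, P and T are not d-separated given {E, H, S, W}.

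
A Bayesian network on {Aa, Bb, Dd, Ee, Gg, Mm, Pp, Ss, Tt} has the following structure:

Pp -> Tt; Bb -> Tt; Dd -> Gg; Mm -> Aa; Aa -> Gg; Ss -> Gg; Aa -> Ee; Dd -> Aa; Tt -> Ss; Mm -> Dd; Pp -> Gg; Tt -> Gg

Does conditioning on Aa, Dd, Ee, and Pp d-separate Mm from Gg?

Yes — Mm and Gg are d-separated given {Aa, Dd, Ee, Pp}.

Enumerating the 4 paths from Mm to Gg and testing each for blocking by {Aa, Dd, Ee, Pp}:
Path 1: Mm → Aa → Gg
  Aa is a chain here and Aa is conditioned on, so the path is blocked at Aa.
Path 2: Mm → Aa ← Dd → Gg
  Dd is a fork here and Dd is conditioned on, so the path is blocked at Dd.
Path 3: Mm → Dd → Gg
  Dd is a chain here and Dd is conditioned on, so the path is blocked at Dd.
Path 4: Mm → Dd → Aa → Gg
  Dd is a chain here and Dd is conditioned on, so the path is blocked at Dd.
Every path is blocked, so Mm and Gg are d-separated given {Aa, Dd, Ee, Pp}.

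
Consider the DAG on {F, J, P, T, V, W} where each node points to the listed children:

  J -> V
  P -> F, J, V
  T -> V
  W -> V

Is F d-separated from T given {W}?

Enumerating the 2 paths from F to T and testing each for blocking by {W}:
Path 1: F ← P → J → V ← T
  V is a collider here and neither V nor any of its descendants is conditioned on, so the collider stays closed — the path is blocked at V.
Path 2: F ← P → V ← T
  V is a collider here and neither V nor any of its descendants is conditioned on, so the collider stays closed — the path is blocked at V.
All paths are blocked; F ⊥ T | {W} holds.

Yes — F and T are d-separated given {W}.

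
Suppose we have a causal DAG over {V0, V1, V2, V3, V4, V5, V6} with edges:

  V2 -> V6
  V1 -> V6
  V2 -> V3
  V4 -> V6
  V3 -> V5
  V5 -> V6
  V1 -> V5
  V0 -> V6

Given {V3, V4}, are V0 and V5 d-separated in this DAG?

We examine all 3 paths between V0 and V5:
Path 1: V0 → V6 ← V2 → V3 → V5
  V6 is a collider here and neither V6 nor any of its descendants is conditioned on, so the collider stays closed — the path is blocked at V6.
Path 2: V0 → V6 ← V5
  V6 is a collider here and neither V6 nor any of its descendants is conditioned on, so the collider stays closed — the path is blocked at V6.
Path 3: V0 → V6 ← V1 → V5
  V6 is a collider here and neither V6 nor any of its descendants is conditioned on, so the collider stays closed — the path is blocked at V6.
Since every path is blocked, d-separation holds.

Yes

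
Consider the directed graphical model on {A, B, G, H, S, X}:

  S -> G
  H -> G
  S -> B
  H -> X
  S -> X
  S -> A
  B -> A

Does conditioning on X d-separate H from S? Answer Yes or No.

No

There are 2 undirected paths between H and S; checking each against the conditioning set {X}:
  1. H → X ← S — X:collider[open] ⇒ active
  2. H → G ← S — G:collider[blocks] ⇒ blocked
Because an active path exists, H and S are not d-separated.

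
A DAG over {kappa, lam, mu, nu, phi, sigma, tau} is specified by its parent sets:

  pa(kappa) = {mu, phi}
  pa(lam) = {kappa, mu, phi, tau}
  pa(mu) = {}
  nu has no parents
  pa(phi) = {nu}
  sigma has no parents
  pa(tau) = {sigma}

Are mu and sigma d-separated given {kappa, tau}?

There are 3 undirected paths between mu and sigma; checking each against the conditioning set {kappa, tau}:
  1. mu → kappa ← phi → lam ← tau ← sigma — kappa:collider[open]; phi:fork[open]; lam:collider[blocks]; tau:chain[blocks] ⇒ blocked
  2. mu → kappa → lam ← tau ← sigma — kappa:chain[blocks]; lam:collider[blocks]; tau:chain[blocks] ⇒ blocked
  3. mu → lam ← tau ← sigma — lam:collider[blocks]; tau:chain[blocks] ⇒ blocked
Since every path is blocked, d-separation holds.

Yes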